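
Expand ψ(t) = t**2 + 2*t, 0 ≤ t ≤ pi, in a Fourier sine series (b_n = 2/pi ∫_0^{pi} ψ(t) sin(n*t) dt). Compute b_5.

b_5 = 2/pi ∫_0^{pi} (t**2 + 2*t) sin(5*t) dt.
Integrating by parts twice (tabular method), an antiderivative of (t**2 + 2*t) sin(5*t) is -t**2*cos(5*t)/5 + 2*t*sin(5*t)/25 - 2*t*cos(5*t)/5 + 2*sin(5*t)/25 + 2*cos(5*t)/125; evaluating from 0 to pi: ∫_{0}^{pi} (t**2 + 2*t) sin(5*t) dt = (-2/125 + 2*pi/5 + pi**2/5) - (2/125) = -4/125 + 2*pi/5 + pi**2/5.
Hence b_5 = (2/pi)·(-4/125 + 2*pi/5 + pi**2/5) = 2*(-4 + 50*pi + 25*pi**2)/(125*pi).

2*(-4 + 50*pi + 25*pi**2)/(125*pi)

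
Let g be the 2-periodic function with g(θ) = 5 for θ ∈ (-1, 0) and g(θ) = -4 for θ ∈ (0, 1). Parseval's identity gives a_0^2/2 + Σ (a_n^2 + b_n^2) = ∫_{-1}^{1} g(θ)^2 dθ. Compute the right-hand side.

∫_{-1}^{1} g(θ)^2 dθ = 41.

41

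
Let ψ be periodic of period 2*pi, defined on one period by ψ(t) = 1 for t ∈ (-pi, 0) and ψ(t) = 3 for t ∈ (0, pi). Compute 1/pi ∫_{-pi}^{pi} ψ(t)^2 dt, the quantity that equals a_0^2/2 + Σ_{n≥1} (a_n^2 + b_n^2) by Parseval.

10

1/pi ∫_{-pi}^{pi} ψ(t)^2 dt = 1/pi · (10*pi) = 10.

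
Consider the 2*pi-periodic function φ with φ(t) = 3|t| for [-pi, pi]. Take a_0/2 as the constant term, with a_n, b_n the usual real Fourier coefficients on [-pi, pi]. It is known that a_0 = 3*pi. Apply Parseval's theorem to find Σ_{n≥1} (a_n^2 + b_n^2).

Parseval: a_0^2/2 + Σ_{n≥1} (a_n^2+b_n^2) = 1/pi ∫_{-pi}^{pi} φ(t)^2 dt = 6*pi**2.
Subtract a_0^2/2 = 9*pi**2/2: Σ (a_n^2+b_n^2) = 3*pi**2/2.

3*pi**2/2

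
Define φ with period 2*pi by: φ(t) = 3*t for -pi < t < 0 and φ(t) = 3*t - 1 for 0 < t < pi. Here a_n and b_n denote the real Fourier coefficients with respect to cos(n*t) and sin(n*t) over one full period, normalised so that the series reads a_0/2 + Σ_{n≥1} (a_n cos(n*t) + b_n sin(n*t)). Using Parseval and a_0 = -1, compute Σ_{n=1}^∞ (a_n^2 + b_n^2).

Parseval: a_0^2/2 + Σ_{n≥1} (a_n^2+b_n^2) = 1/pi ∫_{-pi}^{pi} φ(t)^2 dt = -3*pi + 1 + 6*pi**2.
Subtract a_0^2/2 = 1/2: Σ (a_n^2+b_n^2) = -3*pi + 1/2 + 6*pi**2.

-3*pi + 1/2 + 6*pi**2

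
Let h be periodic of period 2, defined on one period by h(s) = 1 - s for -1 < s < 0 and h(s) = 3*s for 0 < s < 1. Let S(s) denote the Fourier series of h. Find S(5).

s = 5 differs from s = 1 by 2 full period(s), and the series is 2-periodic.
At s = 1 the one-sided limits are h(1^-) = 3 and h(1^+) = 2.
By Dirichlet's theorem the series converges to their average, [(3) + (2)]/2 = 5/2.

5/2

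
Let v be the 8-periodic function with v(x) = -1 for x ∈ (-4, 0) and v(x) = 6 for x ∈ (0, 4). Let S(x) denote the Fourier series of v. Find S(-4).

x = -4 differs from x = 4 by -1 full period(s), and the series is 8-periodic.
At x = 4 the one-sided limits are v(4^-) = 6 and v(4^+) = -1.
By Dirichlet's theorem the series converges to their average, [(6) + (-1)]/2 = 5/2.

5/2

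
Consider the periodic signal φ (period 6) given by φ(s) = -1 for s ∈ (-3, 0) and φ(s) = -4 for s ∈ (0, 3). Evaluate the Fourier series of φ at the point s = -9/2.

s = -9/2 differs from s = 3/2 by -1 full period(s), and the series is 6-periodic.
φ is continuous at s = 3/2 with value -4, so the series converges to -4 there.

-4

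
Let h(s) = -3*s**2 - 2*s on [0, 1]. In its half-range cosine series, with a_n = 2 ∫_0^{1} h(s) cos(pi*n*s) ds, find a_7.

20/(49*pi**2)

a_7 = 2 ∫_0^{1} (-3*s**2 - 2*s) cos(7*pi*s) ds.
Integrating by parts twice (tabular method), an antiderivative of (-3*s**2 - 2*s) cos(7*pi*s) is -3*s**2*sin(7*pi*s)/(7*pi) - 2*s*sin(7*pi*s)/(7*pi) - 6*s*cos(7*pi*s)/(49*pi**2) + 6*sin(7*pi*s)/(343*pi**3) - 2*cos(7*pi*s)/(49*pi**2); evaluating from 0 to 1: ∫_{0}^{1} (-3*s**2 - 2*s) cos(7*pi*s) ds = (8/(49*pi**2)) - (-2/(49*pi**2)) = 10/(49*pi**2).
Hence a_7 = 2·(10/(49*pi**2)) = 20/(49*pi**2).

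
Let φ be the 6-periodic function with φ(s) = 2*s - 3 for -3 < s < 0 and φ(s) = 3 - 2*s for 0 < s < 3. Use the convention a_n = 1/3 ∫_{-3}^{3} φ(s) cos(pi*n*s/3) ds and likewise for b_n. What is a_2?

0

a_2 = 1/3 ∫_{-3}^{3} φ(s) cos(2*pi*s/3) ds.
Split the integral at the breakpoints.
Integrating by parts (boundary term plus one more integral), an antiderivative of (2*s - 3) cos(2*pi*s/3) is 3*s*sin(2*pi*s/3)/pi - 9*sin(2*pi*s/3)/(2*pi) + 9*cos(2*pi*s/3)/(2*pi**2); evaluating from -3 to 0: ∫_{-3}^{0} (2*s - 3) cos(2*pi*s/3) ds = (9/(2*pi**2)) - (9/(2*pi**2)) = 0.
Integrating by parts (boundary term plus one more integral), an antiderivative of (3 - 2*s) cos(2*pi*s/3) is -3*s*sin(2*pi*s/3)/pi + 9*sin(2*pi*s/3)/(2*pi) - 9*cos(2*pi*s/3)/(2*pi**2); evaluating from 0 to 3: ∫_{0}^{3} (3 - 2*s) cos(2*pi*s/3) ds = (-9/(2*pi**2)) - (-9/(2*pi**2)) = 0.
Summing the pieces and multiplying by (1/3) gives a_2 = 0.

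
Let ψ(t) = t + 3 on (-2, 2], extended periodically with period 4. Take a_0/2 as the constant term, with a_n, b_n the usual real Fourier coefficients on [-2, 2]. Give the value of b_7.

4/(7*pi)

b_7 = 1/2 ∫_{-2}^{2} ψ(t) sin(7*pi*t/2) dt.
Integrating by parts (boundary term plus one more integral), an antiderivative of (t + 3) sin(7*pi*t/2) is -2*t*cos(7*pi*t/2)/(7*pi) + 4*sin(7*pi*t/2)/(49*pi**2) - 6*cos(7*pi*t/2)/(7*pi); evaluating from -2 to 2: ∫_{-2}^{2} (t + 3) sin(7*pi*t/2) dt = (10/(7*pi)) - (2/(7*pi)) = 8/(7*pi).
Hence b_7 = (1/2)·(8/(7*pi)) = 4/(7*pi).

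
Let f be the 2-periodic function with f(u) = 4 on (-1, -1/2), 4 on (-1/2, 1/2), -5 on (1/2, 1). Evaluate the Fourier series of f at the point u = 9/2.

-1/2

u = 9/2 differs from u = 1/2 by 2 full period(s), and the series is 2-periodic.
At u = 1/2 the one-sided limits are f(1/2^-) = 4 and f(1/2^+) = -5.
By Dirichlet's theorem the series converges to their average, [(4) + (-5)]/2 = -1/2.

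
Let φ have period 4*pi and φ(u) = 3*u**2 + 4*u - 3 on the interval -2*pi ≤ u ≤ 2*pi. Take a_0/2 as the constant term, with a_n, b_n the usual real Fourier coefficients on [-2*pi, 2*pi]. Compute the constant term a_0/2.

a_0 = (1/(2*pi)) ∫_{-2*pi}^{2*pi} φ(u) du = (1/(2*pi)) · (-12*pi + 16*pi**3) = -6 + 8*pi**2.
So the constant term a_0/2 = -3 + 4*pi**2.

-3 + 4*pi**2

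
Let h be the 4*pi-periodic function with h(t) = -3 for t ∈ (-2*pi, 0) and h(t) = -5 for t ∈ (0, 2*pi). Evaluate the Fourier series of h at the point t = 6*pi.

t = 6*pi differs from t = -2*pi by 2 full period(s), and the series is 4*pi-periodic.
At t = -2*pi the one-sided limits are h(-2*pi^-) = -5 and h(-2*pi^+) = -3.
By Dirichlet's theorem the series converges to their average, [(-5) + (-3)]/2 = -4.

-4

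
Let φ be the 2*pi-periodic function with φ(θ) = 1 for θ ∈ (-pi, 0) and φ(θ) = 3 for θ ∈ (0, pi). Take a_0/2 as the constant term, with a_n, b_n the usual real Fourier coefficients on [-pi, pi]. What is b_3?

4/(3*pi)

b_3 = 1/pi ∫_{-pi}^{pi} φ(θ) sin(3*θ) dθ.
Split the integral at the breakpoints.
Directly, an antiderivative of (1) sin(3*θ) is -cos(3*θ)/3; evaluating from -pi to 0: ∫_{-pi}^{0} (1) sin(3*θ) dθ = (-1/3) - (1/3) = -2/3.
Directly, an antiderivative of (3) sin(3*θ) is -cos(3*θ); evaluating from 0 to pi: ∫_{0}^{pi} (3) sin(3*θ) dθ = (1) - (-1) = 2.
Summing the pieces and multiplying by (1/pi) gives b_3 = 4/(3*pi).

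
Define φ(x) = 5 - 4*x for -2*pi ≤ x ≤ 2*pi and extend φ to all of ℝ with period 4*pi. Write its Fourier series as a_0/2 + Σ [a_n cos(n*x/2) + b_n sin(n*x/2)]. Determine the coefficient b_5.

b_5 = (1/(2*pi)) ∫_{-2*pi}^{2*pi} φ(x) sin(5*x/2) dx.
Integrating by parts (boundary term plus one more integral), an antiderivative of (5 - 4*x) sin(5*x/2) is 8*x*cos(5*x/2)/5 - 16*sin(5*x/2)/25 - 2*cos(5*x/2); evaluating from -2*pi to 2*pi: ∫_{-2*pi}^{2*pi} (5 - 4*x) sin(5*x/2) dx = (2 - 16*pi/5) - (2 + 16*pi/5) = -32*pi/5.
Hence b_5 = (1/(2*pi))·(-32*pi/5) = -16/5.

-16/5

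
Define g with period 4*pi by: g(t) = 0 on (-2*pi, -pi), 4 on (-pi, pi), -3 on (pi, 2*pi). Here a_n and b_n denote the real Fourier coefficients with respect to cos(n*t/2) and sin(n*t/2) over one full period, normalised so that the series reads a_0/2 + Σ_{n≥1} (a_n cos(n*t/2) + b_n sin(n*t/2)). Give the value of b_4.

b_4 = (1/(2*pi)) ∫_{-2*pi}^{2*pi} g(t) sin(2*t) dt.
Split the integral at the breakpoints.
∫_{-2*pi}^{-pi} (0) sin(2*t) dt = 0.
Directly, an antiderivative of (4) sin(2*t) is -2*cos(2*t); evaluating from -pi to pi: ∫_{-pi}^{pi} (4) sin(2*t) dt = (-2) - (-2) = 0.
Directly, an antiderivative of (-3) sin(2*t) is 3*cos(2*t)/2; evaluating from pi to 2*pi: ∫_{pi}^{2*pi} (-3) sin(2*t) dt = (3/2) - (3/2) = 0.
Summing the pieces and multiplying by (1/(2*pi)) gives b_4 = 0.

0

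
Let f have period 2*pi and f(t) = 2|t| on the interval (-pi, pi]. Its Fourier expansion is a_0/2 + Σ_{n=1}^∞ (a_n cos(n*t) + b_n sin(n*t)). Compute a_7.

-8/(49*pi)

a_7 = 1/pi ∫_{-pi}^{pi} f(t) cos(7*t) dt.
f is even and cos(7*t) is even, so the integrand is even and a_7 = 2/pi ∫_0^{pi} f(t) cos(7*t) dt.
Integrating by parts (boundary term plus one more integral), an antiderivative of (2*t) cos(7*t) is 2*t*sin(7*t)/7 + 2*cos(7*t)/49; evaluating from 0 to pi: ∫_{0}^{pi} (2*t) cos(7*t) dt = (-2/49) - (2/49) = -4/49.
Hence a_7 = (2/pi)·(-4/49) = -8/(49*pi).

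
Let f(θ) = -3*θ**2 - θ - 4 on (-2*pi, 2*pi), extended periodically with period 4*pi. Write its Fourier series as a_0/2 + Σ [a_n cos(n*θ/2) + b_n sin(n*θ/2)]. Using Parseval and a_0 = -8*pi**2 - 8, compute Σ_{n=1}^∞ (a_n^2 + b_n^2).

Parseval: a_0^2/2 + Σ_{n≥1} (a_n^2+b_n^2) = (1/(2*pi)) ∫_{-2*pi}^{2*pi} f(θ)^2 dθ = 32 + 200*pi**2/3 + 288*pi**4/5.
Subtract a_0^2/2 = 32*(1 + pi**2)**2: Σ (a_n^2+b_n^2) = 8*pi**2*(5 + 48*pi**2)/15.

8*pi**2*(5 + 48*pi**2)/15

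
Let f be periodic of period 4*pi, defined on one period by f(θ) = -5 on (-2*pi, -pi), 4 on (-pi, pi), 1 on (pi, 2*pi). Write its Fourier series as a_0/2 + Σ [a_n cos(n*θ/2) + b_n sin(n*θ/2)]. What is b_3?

2/pi

b_3 = (1/(2*pi)) ∫_{-2*pi}^{2*pi} f(θ) sin(3*θ/2) dθ.
Split the integral at the breakpoints.
Directly, an antiderivative of (-5) sin(3*θ/2) is 10*cos(3*θ/2)/3; evaluating from -2*pi to -pi: ∫_{-2*pi}^{-pi} (-5) sin(3*θ/2) dθ = (0) - (-10/3) = 10/3.
Directly, an antiderivative of (4) sin(3*θ/2) is -8*cos(3*θ/2)/3; evaluating from -pi to pi: ∫_{-pi}^{pi} (4) sin(3*θ/2) dθ = (0) - (0) = 0.
Directly, an antiderivative of (1) sin(3*θ/2) is -2*cos(3*θ/2)/3; evaluating from pi to 2*pi: ∫_{pi}^{2*pi} (1) sin(3*θ/2) dθ = (2/3) - (0) = 2/3.
Summing the pieces and multiplying by (1/(2*pi)) gives b_3 = 2/pi.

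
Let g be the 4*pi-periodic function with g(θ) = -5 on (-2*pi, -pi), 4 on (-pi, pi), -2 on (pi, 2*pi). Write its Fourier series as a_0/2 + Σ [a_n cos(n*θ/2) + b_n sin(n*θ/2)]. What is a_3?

a_3 = (1/(2*pi)) ∫_{-2*pi}^{2*pi} g(θ) cos(3*θ/2) dθ.
Split the integral at the breakpoints.
Directly, an antiderivative of (-5) cos(3*θ/2) is -10*sin(3*θ/2)/3; evaluating from -2*pi to -pi: ∫_{-2*pi}^{-pi} (-5) cos(3*θ/2) dθ = (-10/3) - (0) = -10/3.
Directly, an antiderivative of (4) cos(3*θ/2) is 8*sin(3*θ/2)/3; evaluating from -pi to pi: ∫_{-pi}^{pi} (4) cos(3*θ/2) dθ = (-8/3) - (8/3) = -16/3.
Directly, an antiderivative of (-2) cos(3*θ/2) is -4*sin(3*θ/2)/3; evaluating from pi to 2*pi: ∫_{pi}^{2*pi} (-2) cos(3*θ/2) dθ = (0) - (4/3) = -4/3.
Summing the pieces and multiplying by (1/(2*pi)) gives a_3 = -5/pi.

-5/pi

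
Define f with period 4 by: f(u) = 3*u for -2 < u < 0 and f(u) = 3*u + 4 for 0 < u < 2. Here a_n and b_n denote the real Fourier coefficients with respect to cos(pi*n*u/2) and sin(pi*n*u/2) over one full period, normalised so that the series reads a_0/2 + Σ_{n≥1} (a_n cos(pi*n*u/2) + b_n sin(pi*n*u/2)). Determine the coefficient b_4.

b_4 = 1/2 ∫_{-2}^{2} f(u) sin(2*pi*u) du.
Split the integral at the breakpoints.
Integrating by parts (boundary term plus one more integral), an antiderivative of (3*u) sin(2*pi*u) is -3*u*cos(2*pi*u)/(2*pi) + 3*sin(2*pi*u)/(4*pi**2); evaluating from -2 to 0: ∫_{-2}^{0} (3*u) sin(2*pi*u) du = (0) - (3/pi) = -3/pi.
Integrating by parts (boundary term plus one more integral), an antiderivative of (3*u + 4) sin(2*pi*u) is -3*u*cos(2*pi*u)/(2*pi) + 3*sin(2*pi*u)/(4*pi**2) - 2*cos(2*pi*u)/pi; evaluating from 0 to 2: ∫_{0}^{2} (3*u + 4) sin(2*pi*u) du = (-5/pi) - (-2/pi) = -3/pi.
Summing the pieces and multiplying by (1/2) gives b_4 = -3/pi.

-3/pi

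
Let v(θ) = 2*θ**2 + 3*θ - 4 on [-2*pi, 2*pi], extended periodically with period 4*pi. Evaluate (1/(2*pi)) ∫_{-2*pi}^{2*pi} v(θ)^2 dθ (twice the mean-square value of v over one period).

-56*pi**2/3 + 32 + 128*pi**4/5

(1/(2*pi)) ∫_{-2*pi}^{2*pi} v(θ)^2 dθ = (1/(2*pi)) · (16*pi*(-35*pi**2 + 60 + 48*pi**4)/15) = -56*pi**2/3 + 32 + 128*pi**4/5.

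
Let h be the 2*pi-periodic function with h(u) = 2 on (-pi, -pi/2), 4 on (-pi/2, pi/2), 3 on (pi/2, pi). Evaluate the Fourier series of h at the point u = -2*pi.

4

u = -2*pi differs from u = 0 by -1 full period(s), and the series is 2*pi-periodic.
h is continuous at u = 0 with value 4, so the series converges to 4 there.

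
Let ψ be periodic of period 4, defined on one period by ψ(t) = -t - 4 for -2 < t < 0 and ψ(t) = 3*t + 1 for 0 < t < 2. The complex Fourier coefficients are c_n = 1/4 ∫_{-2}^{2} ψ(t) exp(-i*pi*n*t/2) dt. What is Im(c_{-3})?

7/(3*pi)

Since ψ is real-valued, Im(c_{-3}) = -1/4 ∫_{-2}^{2} ψ(t) sin(-3*pi*t/2) dt = b_{3}/2.
Split the integral at the breakpoints.
Integrating by parts (boundary term plus one more integral), an antiderivative of (-t - 4) sin(-3*pi*t/2) is -2*t*cos(3*pi*t/2)/(3*pi) + 4*sin(3*pi*t/2)/(9*pi**2) - 8*cos(3*pi*t/2)/(3*pi); evaluating from -2 to 0: ∫_{-2}^{0} (-t - 4) sin(-3*pi*t/2) dt = (-8/(3*pi)) - (4/(3*pi)) = -4/pi.
Integrating by parts (boundary term plus one more integral), an antiderivative of (3*t + 1) sin(-3*pi*t/2) is 2*t*cos(3*pi*t/2)/pi - 4*sin(3*pi*t/2)/(3*pi**2) + 2*cos(3*pi*t/2)/(3*pi); evaluating from 0 to 2: ∫_{0}^{2} (3*t + 1) sin(-3*pi*t/2) dt = (-14/(3*pi)) - (2/(3*pi)) = -16/(3*pi).
So ∫_{-2}^{2} ψ(t) sin(-3*pi*t/2) dt = -28/(3*pi).
Hence Im(c_{-3}) = (-1/4)·(-28/(3*pi)) = 7/(3*pi).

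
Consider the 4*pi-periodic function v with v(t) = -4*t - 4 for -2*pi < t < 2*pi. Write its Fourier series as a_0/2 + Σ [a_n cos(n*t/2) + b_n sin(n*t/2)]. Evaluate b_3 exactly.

-16/3

b_3 = (1/(2*pi)) ∫_{-2*pi}^{2*pi} v(t) sin(3*t/2) dt.
Integrating by parts (boundary term plus one more integral), an antiderivative of (-4*t - 4) sin(3*t/2) is 8*t*cos(3*t/2)/3 - 16*sin(3*t/2)/9 + 8*cos(3*t/2)/3; evaluating from -2*pi to 2*pi: ∫_{-2*pi}^{2*pi} (-4*t - 4) sin(3*t/2) dt = (-16*pi/3 - 8/3) - (-8/3 + 16*pi/3) = -32*pi/3.
Hence b_3 = (1/(2*pi))·(-32*pi/3) = -16/3.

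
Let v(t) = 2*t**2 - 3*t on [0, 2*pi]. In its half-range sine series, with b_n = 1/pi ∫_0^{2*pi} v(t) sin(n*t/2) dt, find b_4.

3 - 4*pi

b_4 = 1/pi ∫_0^{2*pi} (2*t**2 - 3*t) sin(2*t) dt.
Integrating by parts twice (tabular method), an antiderivative of (2*t**2 - 3*t) sin(2*t) is -t**2*cos(2*t) + t*sin(2*t) + 3*t*cos(2*t)/2 - 3*sin(2*t)/4 + cos(2*t)/2; evaluating from 0 to 2*pi: ∫_{0}^{2*pi} (2*t**2 - 3*t) sin(2*t) dt = (-4*pi**2 + 1/2 + 3*pi) - (1/2) = pi*(3 - 4*pi).
Hence b_4 = (1/pi)·(pi*(3 - 4*pi)) = 3 - 4*pi.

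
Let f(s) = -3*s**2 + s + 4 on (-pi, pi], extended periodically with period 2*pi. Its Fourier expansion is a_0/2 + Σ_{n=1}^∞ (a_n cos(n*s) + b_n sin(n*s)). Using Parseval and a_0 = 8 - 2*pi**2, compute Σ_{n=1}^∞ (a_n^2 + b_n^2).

2*pi**2*(5 + 12*pi**2)/15

Parseval: a_0^2/2 + Σ_{n≥1} (a_n^2+b_n^2) = 1/pi ∫_{-pi}^{pi} f(s)^2 ds = -46*pi**2/3 + 32 + 18*pi**4/5.
Subtract a_0^2/2 = 2*(4 - pi**2)**2: Σ (a_n^2+b_n^2) = 2*pi**2*(5 + 12*pi**2)/15.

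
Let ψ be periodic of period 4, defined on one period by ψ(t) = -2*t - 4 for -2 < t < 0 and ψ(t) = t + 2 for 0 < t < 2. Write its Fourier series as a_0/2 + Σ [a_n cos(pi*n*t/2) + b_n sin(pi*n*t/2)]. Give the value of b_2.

b_2 = 1/2 ∫_{-2}^{2} ψ(t) sin(pi*t) dt.
Split the integral at the breakpoints.
Integrating by parts (boundary term plus one more integral), an antiderivative of (-2*t - 4) sin(pi*t) is 2*t*cos(pi*t)/pi - 2*sin(pi*t)/pi**2 + 4*cos(pi*t)/pi; evaluating from -2 to 0: ∫_{-2}^{0} (-2*t - 4) sin(pi*t) dt = (4/pi) - (0) = 4/pi.
Integrating by parts (boundary term plus one more integral), an antiderivative of (t + 2) sin(pi*t) is -t*cos(pi*t)/pi + sin(pi*t)/pi**2 - 2*cos(pi*t)/pi; evaluating from 0 to 2: ∫_{0}^{2} (t + 2) sin(pi*t) dt = (-4/pi) - (-2/pi) = -2/pi.
Summing the pieces and multiplying by (1/2) gives b_2 = 1/pi.

1/pi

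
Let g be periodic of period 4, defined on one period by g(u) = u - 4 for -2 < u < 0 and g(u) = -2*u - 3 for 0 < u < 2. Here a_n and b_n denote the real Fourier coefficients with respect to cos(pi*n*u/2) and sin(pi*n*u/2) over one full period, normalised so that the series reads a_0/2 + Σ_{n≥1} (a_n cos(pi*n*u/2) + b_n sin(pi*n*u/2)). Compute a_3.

a_3 = 1/2 ∫_{-2}^{2} g(u) cos(3*pi*u/2) du.
Split the integral at the breakpoints.
Integrating by parts (boundary term plus one more integral), an antiderivative of (u - 4) cos(3*pi*u/2) is 2*u*sin(3*pi*u/2)/(3*pi) - 8*sin(3*pi*u/2)/(3*pi) + 4*cos(3*pi*u/2)/(9*pi**2); evaluating from -2 to 0: ∫_{-2}^{0} (u - 4) cos(3*pi*u/2) du = (4/(9*pi**2)) - (-4/(9*pi**2)) = 8/(9*pi**2).
Integrating by parts (boundary term plus one more integral), an antiderivative of (-2*u - 3) cos(3*pi*u/2) is -4*u*sin(3*pi*u/2)/(3*pi) - 2*sin(3*pi*u/2)/pi - 8*cos(3*pi*u/2)/(9*pi**2); evaluating from 0 to 2: ∫_{0}^{2} (-2*u - 3) cos(3*pi*u/2) du = (8/(9*pi**2)) - (-8/(9*pi**2)) = 16/(9*pi**2).
Summing the pieces and multiplying by (1/2) gives a_3 = 4/(3*pi**2).

4/(3*pi**2)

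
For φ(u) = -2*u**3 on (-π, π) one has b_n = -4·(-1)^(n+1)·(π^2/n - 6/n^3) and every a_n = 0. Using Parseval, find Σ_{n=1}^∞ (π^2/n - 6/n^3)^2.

pi**6/14

Parseval: Σ b_n^2 = (1/π) ∫_{-π}^{π} φ(u)^2 du = 8*pi**6/7.
b_n^2 = 16·(π^2/n - 6/n^3)^2, so the sum equals (8*pi**6/7)/16 = pi**6/14.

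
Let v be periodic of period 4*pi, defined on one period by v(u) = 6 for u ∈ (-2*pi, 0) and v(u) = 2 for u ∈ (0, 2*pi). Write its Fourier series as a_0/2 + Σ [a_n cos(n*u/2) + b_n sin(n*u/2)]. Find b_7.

b_7 = (1/(2*pi)) ∫_{-2*pi}^{2*pi} v(u) sin(7*u/2) du.
Split the integral at the breakpoints.
Directly, an antiderivative of (6) sin(7*u/2) is -12*cos(7*u/2)/7; evaluating from -2*pi to 0: ∫_{-2*pi}^{0} (6) sin(7*u/2) du = (-12/7) - (12/7) = -24/7.
Directly, an antiderivative of (2) sin(7*u/2) is -4*cos(7*u/2)/7; evaluating from 0 to 2*pi: ∫_{0}^{2*pi} (2) sin(7*u/2) du = (4/7) - (-4/7) = 8/7.
Summing the pieces and multiplying by (1/(2*pi)) gives b_7 = -8/(7*pi).

-8/(7*pi)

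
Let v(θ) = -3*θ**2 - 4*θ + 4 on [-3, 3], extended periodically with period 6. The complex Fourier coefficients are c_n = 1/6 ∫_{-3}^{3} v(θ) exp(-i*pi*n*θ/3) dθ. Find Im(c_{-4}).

Since v is real-valued, Im(c_{-4}) = -1/6 ∫_{-3}^{3} v(θ) sin(-4*pi*θ/3) dθ = b_{4}/2.
Integrating by parts twice (tabular method), an antiderivative of (-3*θ**2 - 4*θ + 4) sin(-4*pi*θ/3) is -9*θ**2*cos(4*pi*θ/3)/(4*pi) + 27*θ*sin(4*pi*θ/3)/(8*pi**2) - 3*θ*cos(4*pi*θ/3)/pi + 9*sin(4*pi*θ/3)/(4*pi**2) + 81*cos(4*pi*θ/3)/(32*pi**3) + 3*cos(4*pi*θ/3)/pi; evaluating from -3 to 3: ∫_{-3}^{3} (-3*θ**2 - 4*θ + 4) sin(-4*pi*θ/3) dθ = (3*(27 - 280*pi**2)/(32*pi**3)) - (3*(27 - 88*pi**2)/(32*pi**3)) = -18/pi.
Hence Im(c_{-4}) = (-1/6)·(-18/pi) = 3/pi.

3/pi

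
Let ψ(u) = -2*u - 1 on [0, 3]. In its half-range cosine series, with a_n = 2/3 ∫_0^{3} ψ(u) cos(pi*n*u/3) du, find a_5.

24/(25*pi**2)

a_5 = 2/3 ∫_0^{3} (-2*u - 1) cos(5*pi*u/3) du.
Integrating by parts (boundary term plus one more integral), an antiderivative of (-2*u - 1) cos(5*pi*u/3) is -6*u*sin(5*pi*u/3)/(5*pi) - 3*sin(5*pi*u/3)/(5*pi) - 18*cos(5*pi*u/3)/(25*pi**2); evaluating from 0 to 3: ∫_{0}^{3} (-2*u - 1) cos(5*pi*u/3) du = (18/(25*pi**2)) - (-18/(25*pi**2)) = 36/(25*pi**2).
Hence a_5 = (2/3)·(36/(25*pi**2)) = 24/(25*pi**2).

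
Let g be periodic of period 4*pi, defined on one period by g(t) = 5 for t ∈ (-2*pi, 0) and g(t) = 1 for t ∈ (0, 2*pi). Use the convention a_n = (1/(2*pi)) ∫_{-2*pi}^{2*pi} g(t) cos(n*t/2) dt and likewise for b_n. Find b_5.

-8/(5*pi)

b_5 = (1/(2*pi)) ∫_{-2*pi}^{2*pi} g(t) sin(5*t/2) dt.
Split the integral at the breakpoints.
Directly, an antiderivative of (5) sin(5*t/2) is -2*cos(5*t/2); evaluating from -2*pi to 0: ∫_{-2*pi}^{0} (5) sin(5*t/2) dt = (-2) - (2) = -4.
Directly, an antiderivative of (1) sin(5*t/2) is -2*cos(5*t/2)/5; evaluating from 0 to 2*pi: ∫_{0}^{2*pi} (1) sin(5*t/2) dt = (2/5) - (-2/5) = 4/5.
Summing the pieces and multiplying by (1/(2*pi)) gives b_5 = -8/(5*pi).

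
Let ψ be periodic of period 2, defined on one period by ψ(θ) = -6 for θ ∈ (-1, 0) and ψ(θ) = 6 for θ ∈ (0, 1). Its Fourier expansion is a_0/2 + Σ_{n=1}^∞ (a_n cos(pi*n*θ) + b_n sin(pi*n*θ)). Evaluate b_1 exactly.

b_1 = ∫_{-1}^{1} ψ(θ) sin(pi*θ) dθ.
ψ is odd and sin(pi*θ) is odd, so the integrand is even and b_1 = 2 ∫_0^{1} ψ(θ) sin(pi*θ) dθ.
Directly, an antiderivative of (6) sin(pi*θ) is -6*cos(pi*θ)/pi; evaluating from 0 to 1: ∫_{0}^{1} (6) sin(pi*θ) dθ = (6/pi) - (-6/pi) = 12/pi.
Hence b_1 = 2·(12/pi) = 24/pi.

24/pi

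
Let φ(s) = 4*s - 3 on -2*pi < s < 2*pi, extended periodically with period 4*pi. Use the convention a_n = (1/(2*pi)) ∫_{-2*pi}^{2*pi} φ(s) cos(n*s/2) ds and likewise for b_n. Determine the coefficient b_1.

16

b_1 = (1/(2*pi)) ∫_{-2*pi}^{2*pi} φ(s) sin(s/2) ds.
Integrating by parts (boundary term plus one more integral), an antiderivative of (4*s - 3) sin(s/2) is -8*s*cos(s/2) + 16*sin(s/2) + 6*cos(s/2); evaluating from -2*pi to 2*pi: ∫_{-2*pi}^{2*pi} (4*s - 3) sin(s/2) ds = (-6 + 16*pi) - (-16*pi - 6) = 32*pi.
Hence b_1 = (1/(2*pi))·(32*pi) = 16.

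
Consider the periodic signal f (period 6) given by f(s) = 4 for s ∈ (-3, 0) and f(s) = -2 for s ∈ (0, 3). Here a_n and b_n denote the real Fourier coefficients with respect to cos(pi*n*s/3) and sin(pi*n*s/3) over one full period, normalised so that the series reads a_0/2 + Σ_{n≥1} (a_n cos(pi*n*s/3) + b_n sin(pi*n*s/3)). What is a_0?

a_0 = 1/3 ∫_{-3}^{3} f(s) ds = 1/3 · (6) = 2.

2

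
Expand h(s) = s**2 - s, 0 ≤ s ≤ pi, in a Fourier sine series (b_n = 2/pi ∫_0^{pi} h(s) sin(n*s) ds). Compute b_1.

-8/pi - 2 + 2*pi

b_1 = 2/pi ∫_0^{pi} (s**2 - s) sin(s) ds.
Integrating by parts twice (tabular method), an antiderivative of (s**2 - s) sin(s) is -s**2*cos(s) + 2*s*sin(s) + s*cos(s) - sin(s) + 2*cos(s); evaluating from 0 to pi: ∫_{0}^{pi} (s**2 - s) sin(s) ds = (-pi - 2 + pi**2) - (2) = -4 - pi + pi**2.
Hence b_1 = (2/pi)·(-4 - pi + pi**2) = -8/pi - 2 + 2*pi.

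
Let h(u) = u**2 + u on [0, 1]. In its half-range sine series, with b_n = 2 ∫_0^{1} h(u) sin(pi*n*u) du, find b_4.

-1/pi

b_4 = 2 ∫_0^{1} (u**2 + u) sin(4*pi*u) du.
Integrating by parts twice (tabular method), an antiderivative of (u**2 + u) sin(4*pi*u) is -u**2*cos(4*pi*u)/(4*pi) + u*sin(4*pi*u)/(8*pi**2) - u*cos(4*pi*u)/(4*pi) + sin(4*pi*u)/(16*pi**2) + cos(4*pi*u)/(32*pi**3); evaluating from 0 to 1: ∫_{0}^{1} (u**2 + u) sin(4*pi*u) du = ((1 - 16*pi**2)/(32*pi**3)) - (1/(32*pi**3)) = -1/(2*pi).
Hence b_4 = 2·(-1/(2*pi)) = -1/pi.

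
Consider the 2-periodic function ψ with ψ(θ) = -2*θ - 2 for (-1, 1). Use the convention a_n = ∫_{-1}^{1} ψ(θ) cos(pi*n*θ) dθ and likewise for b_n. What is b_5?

-4/(5*pi)

b_5 = ∫_{-1}^{1} ψ(θ) sin(5*pi*θ) dθ.
Integrating by parts (boundary term plus one more integral), an antiderivative of (-2*θ - 2) sin(5*pi*θ) is 2*θ*cos(5*pi*θ)/(5*pi) - 2*sin(5*pi*θ)/(25*pi**2) + 2*cos(5*pi*θ)/(5*pi); evaluating from -1 to 1: ∫_{-1}^{1} (-2*θ - 2) sin(5*pi*θ) dθ = (-4/(5*pi)) - (0) = -4/(5*pi).
Hence b_5 = -4/(5*pi).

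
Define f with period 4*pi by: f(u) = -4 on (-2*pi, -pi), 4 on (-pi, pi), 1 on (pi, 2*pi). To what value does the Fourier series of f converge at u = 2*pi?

u = 2*pi differs from u = -2*pi by 1 full period(s), and the series is 4*pi-periodic.
At u = -2*pi the one-sided limits are f(-2*pi^-) = 1 and f(-2*pi^+) = -4.
By Dirichlet's theorem the series converges to their average, [(1) + (-4)]/2 = -3/2.

-3/2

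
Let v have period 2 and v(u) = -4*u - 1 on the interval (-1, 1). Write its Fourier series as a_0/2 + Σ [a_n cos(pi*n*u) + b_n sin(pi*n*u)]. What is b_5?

b_5 = ∫_{-1}^{1} v(u) sin(5*pi*u) du.
Integrating by parts (boundary term plus one more integral), an antiderivative of (-4*u - 1) sin(5*pi*u) is 4*u*cos(5*pi*u)/(5*pi) - 4*sin(5*pi*u)/(25*pi**2) + cos(5*pi*u)/(5*pi); evaluating from -1 to 1: ∫_{-1}^{1} (-4*u - 1) sin(5*pi*u) du = (-1/pi) - (3/(5*pi)) = -8/(5*pi).
Hence b_5 = -8/(5*pi).

-8/(5*pi)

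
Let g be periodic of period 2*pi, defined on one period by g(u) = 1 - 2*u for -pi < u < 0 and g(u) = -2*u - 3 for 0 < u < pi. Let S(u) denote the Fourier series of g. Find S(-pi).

-1

u = -pi differs from u = pi by -1 full period(s), and the series is 2*pi-periodic.
At u = pi the one-sided limits are g(pi^-) = -2*pi - 3 and g(pi^+) = 1 + 2*pi.
By Dirichlet's theorem the series converges to their average, [(-2*pi - 3) + (1 + 2*pi)]/2 = -1.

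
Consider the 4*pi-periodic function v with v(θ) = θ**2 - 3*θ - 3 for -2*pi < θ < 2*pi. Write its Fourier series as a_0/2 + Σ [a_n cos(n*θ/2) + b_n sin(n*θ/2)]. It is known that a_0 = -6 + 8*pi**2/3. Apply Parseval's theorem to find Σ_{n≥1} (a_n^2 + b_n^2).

Parseval: a_0^2/2 + Σ_{n≥1} (a_n^2+b_n^2) = (1/(2*pi)) ∫_{-2*pi}^{2*pi} v(θ)^2 dθ = 18 + 8*pi**2 + 32*pi**4/5.
Subtract a_0^2/2 = 2*(9 - 4*pi**2)**2/9: Σ (a_n^2+b_n^2) = pi**2*(24 + 128*pi**2/45).

pi**2*(24 + 128*pi**2/45)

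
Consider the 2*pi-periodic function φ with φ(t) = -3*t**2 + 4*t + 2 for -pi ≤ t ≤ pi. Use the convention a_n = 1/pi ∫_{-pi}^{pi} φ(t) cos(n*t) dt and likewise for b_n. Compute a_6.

a_6 = 1/pi ∫_{-pi}^{pi} φ(t) cos(6*t) dt.
Integrating by parts twice (tabular method), an antiderivative of (-3*t**2 + 4*t + 2) cos(6*t) is -t**2*sin(6*t)/2 + 2*t*sin(6*t)/3 - t*cos(6*t)/6 + 13*sin(6*t)/36 + cos(6*t)/9; evaluating from -pi to pi: ∫_{-pi}^{pi} (-3*t**2 + 4*t + 2) cos(6*t) dt = (1/9 - pi/6) - (1/9 + pi/6) = -pi/3.
Hence a_6 = (1/pi)·(-pi/3) = -1/3.

-1/3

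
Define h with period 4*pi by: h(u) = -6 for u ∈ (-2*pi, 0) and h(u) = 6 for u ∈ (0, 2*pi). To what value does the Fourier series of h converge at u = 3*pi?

u = 3*pi differs from u = -pi by 1 full period(s), and the series is 4*pi-periodic.
h is continuous at u = -pi with value -6, so the series converges to -6 there.

-6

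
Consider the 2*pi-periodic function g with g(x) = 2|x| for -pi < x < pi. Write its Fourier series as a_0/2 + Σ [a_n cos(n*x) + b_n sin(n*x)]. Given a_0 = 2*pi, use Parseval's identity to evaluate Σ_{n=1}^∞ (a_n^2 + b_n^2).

Parseval: a_0^2/2 + Σ_{n≥1} (a_n^2+b_n^2) = 1/pi ∫_{-pi}^{pi} g(x)^2 dx = 8*pi**2/3.
Subtract a_0^2/2 = 2*pi**2: Σ (a_n^2+b_n^2) = 2*pi**2/3.

2*pi**2/3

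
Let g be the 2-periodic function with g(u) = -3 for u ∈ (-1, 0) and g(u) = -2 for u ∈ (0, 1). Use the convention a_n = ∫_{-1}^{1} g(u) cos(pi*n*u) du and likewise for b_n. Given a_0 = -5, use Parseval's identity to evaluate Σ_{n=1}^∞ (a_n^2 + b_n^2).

Parseval: a_0^2/2 + Σ_{n≥1} (a_n^2+b_n^2) = ∫_{-1}^{1} g(u)^2 du = 13.
Subtract a_0^2/2 = 25/2: Σ (a_n^2+b_n^2) = 1/2.

1/2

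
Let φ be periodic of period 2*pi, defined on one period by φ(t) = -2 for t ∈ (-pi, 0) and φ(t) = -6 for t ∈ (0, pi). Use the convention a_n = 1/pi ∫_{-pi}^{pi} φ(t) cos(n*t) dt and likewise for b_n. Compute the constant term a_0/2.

a_0 = 1/pi ∫_{-pi}^{pi} φ(t) dt = 1/pi · (-8*pi) = -8.
So the constant term a_0/2 = -4.

-4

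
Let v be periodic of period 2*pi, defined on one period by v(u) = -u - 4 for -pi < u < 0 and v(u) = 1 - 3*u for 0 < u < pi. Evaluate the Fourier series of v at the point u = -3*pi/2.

1 - 3*pi/2

u = -3*pi/2 differs from u = pi/2 by -1 full period(s), and the series is 2*pi-periodic.
v is continuous at u = pi/2 with value 1 - 3*pi/2, so the series converges to 1 - 3*pi/2 there.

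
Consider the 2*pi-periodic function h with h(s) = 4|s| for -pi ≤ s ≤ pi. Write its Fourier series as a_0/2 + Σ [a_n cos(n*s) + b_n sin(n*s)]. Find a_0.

4*pi

a_0 = 1/pi ∫_{-pi}^{pi} h(s) ds = 1/pi · (4*pi**2) = 4*pi.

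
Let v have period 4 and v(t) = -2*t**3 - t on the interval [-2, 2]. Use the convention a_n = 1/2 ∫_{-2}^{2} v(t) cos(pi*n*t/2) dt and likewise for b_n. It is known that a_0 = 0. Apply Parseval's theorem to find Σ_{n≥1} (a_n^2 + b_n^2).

Parseval: a_0^2/2 + Σ_{n≥1} (a_n^2+b_n^2) = 1/2 ∫_{-2}^{2} v(t)^2 dt = 10648/105.
Subtract a_0^2/2 = 0: Σ (a_n^2+b_n^2) = 10648/105.

10648/105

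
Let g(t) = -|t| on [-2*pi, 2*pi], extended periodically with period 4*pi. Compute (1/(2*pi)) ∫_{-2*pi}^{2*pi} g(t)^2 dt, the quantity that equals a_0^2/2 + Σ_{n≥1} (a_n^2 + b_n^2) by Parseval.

8*pi**2/3

(1/(2*pi)) ∫_{-2*pi}^{2*pi} g(t)^2 dt = (1/(2*pi)) · (16*pi**3/3) = 8*pi**2/3.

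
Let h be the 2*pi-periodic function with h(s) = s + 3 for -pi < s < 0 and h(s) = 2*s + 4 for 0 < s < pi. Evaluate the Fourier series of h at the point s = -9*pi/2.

3 - pi/2

s = -9*pi/2 differs from s = -pi/2 by -2 full period(s), and the series is 2*pi-periodic.
h is continuous at s = -pi/2 with value 3 - pi/2, so the series converges to 3 - pi/2 there.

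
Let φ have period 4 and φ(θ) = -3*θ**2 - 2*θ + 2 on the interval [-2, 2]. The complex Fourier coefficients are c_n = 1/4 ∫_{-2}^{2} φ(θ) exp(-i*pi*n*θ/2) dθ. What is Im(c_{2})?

Since φ is real-valued, Im(c_{2}) = -1/4 ∫_{-2}^{2} φ(θ) sin(pi*θ) dθ = -b_{2}/2.
Integrating by parts twice (tabular method), an antiderivative of (-3*θ**2 - 2*θ + 2) sin(pi*θ) is 3*θ**2*cos(pi*θ)/pi - 6*θ*sin(pi*θ)/pi**2 + 2*θ*cos(pi*θ)/pi - 2*sin(pi*θ)/pi**2 - 2*cos(pi*θ)/pi - 6*cos(pi*θ)/pi**3; evaluating from -2 to 2: ∫_{-2}^{2} (-3*θ**2 - 2*θ + 2) sin(pi*θ) dθ = (-6/pi**3 + 14/pi) - (-6/pi**3 + 6/pi) = 8/pi.
Hence Im(c_{2}) = (-1/4)·(8/pi) = -2/pi.

-2/pi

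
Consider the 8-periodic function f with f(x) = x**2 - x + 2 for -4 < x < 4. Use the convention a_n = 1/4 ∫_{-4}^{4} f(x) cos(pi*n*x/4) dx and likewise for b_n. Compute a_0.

44/3

a_0 = 1/4 ∫_{-4}^{4} f(x) dx = 1/4 · (176/3) = 44/3.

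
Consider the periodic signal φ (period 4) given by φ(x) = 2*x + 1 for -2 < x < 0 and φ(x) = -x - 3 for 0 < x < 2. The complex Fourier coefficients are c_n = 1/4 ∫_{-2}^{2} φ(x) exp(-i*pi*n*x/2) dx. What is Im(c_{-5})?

Since φ is real-valued, Im(c_{-5}) = -1/4 ∫_{-2}^{2} φ(x) sin(-5*pi*x/2) dx = b_{5}/2.
Split the integral at the breakpoints.
Integrating by parts (boundary term plus one more integral), an antiderivative of (2*x + 1) sin(-5*pi*x/2) is 4*x*cos(5*pi*x/2)/(5*pi) - 8*sin(5*pi*x/2)/(25*pi**2) + 2*cos(5*pi*x/2)/(5*pi); evaluating from -2 to 0: ∫_{-2}^{0} (2*x + 1) sin(-5*pi*x/2) dx = (2/(5*pi)) - (6/(5*pi)) = -4/(5*pi).
Integrating by parts (boundary term plus one more integral), an antiderivative of (-x - 3) sin(-5*pi*x/2) is -2*x*cos(5*pi*x/2)/(5*pi) + 4*sin(5*pi*x/2)/(25*pi**2) - 6*cos(5*pi*x/2)/(5*pi); evaluating from 0 to 2: ∫_{0}^{2} (-x - 3) sin(-5*pi*x/2) dx = (2/pi) - (-6/(5*pi)) = 16/(5*pi).
So ∫_{-2}^{2} φ(x) sin(-5*pi*x/2) dx = 12/(5*pi).
Hence Im(c_{-5}) = (-1/4)·(12/(5*pi)) = -3/(5*pi).

-3/(5*pi)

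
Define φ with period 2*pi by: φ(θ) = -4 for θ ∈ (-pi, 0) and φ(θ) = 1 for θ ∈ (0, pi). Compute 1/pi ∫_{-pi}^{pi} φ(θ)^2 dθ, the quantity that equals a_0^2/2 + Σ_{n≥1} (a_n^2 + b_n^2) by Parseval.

1/pi ∫_{-pi}^{pi} φ(θ)^2 dθ = 1/pi · (17*pi) = 17.

17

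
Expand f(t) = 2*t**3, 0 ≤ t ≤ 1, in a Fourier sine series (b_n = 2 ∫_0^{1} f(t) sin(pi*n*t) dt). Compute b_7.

4*(-6 + 49*pi**2)/(343*pi**3)

b_7 = 2 ∫_0^{1} (2*t**3) sin(7*pi*t) dt.
Integrating by parts three times (tabular method), an antiderivative of (2*t**3) sin(7*pi*t) is -2*t**3*cos(7*pi*t)/(7*pi) + 6*t**2*sin(7*pi*t)/(49*pi**2) + 12*t*cos(7*pi*t)/(343*pi**3) - 12*sin(7*pi*t)/(2401*pi**4); evaluating from 0 to 1: ∫_{0}^{1} (2*t**3) sin(7*pi*t) dt = (2*(-6 + 49*pi**2)/(343*pi**3)) - (0) = 2*(-6 + 49*pi**2)/(343*pi**3).
Hence b_7 = 2·(2*(-6 + 49*pi**2)/(343*pi**3)) = 4*(-6 + 49*pi**2)/(343*pi**3).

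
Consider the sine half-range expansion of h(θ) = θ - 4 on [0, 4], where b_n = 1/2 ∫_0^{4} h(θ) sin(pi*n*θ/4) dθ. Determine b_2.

-4/pi

b_2 = 1/2 ∫_0^{4} (θ - 4) sin(pi*θ/2) dθ.
Integrating by parts (boundary term plus one more integral), an antiderivative of (θ - 4) sin(pi*θ/2) is -2*θ*cos(pi*θ/2)/pi + 4*sin(pi*θ/2)/pi**2 + 8*cos(pi*θ/2)/pi; evaluating from 0 to 4: ∫_{0}^{4} (θ - 4) sin(pi*θ/2) dθ = (0) - (8/pi) = -8/pi.
Hence b_2 = (1/2)·(-8/pi) = -4/pi.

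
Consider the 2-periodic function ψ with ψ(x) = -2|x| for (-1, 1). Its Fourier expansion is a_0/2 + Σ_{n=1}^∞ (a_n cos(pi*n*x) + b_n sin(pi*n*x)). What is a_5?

8/(25*pi**2)

a_5 = ∫_{-1}^{1} ψ(x) cos(5*pi*x) dx.
ψ is even and cos(5*pi*x) is even, so the integrand is even and a_5 = 2 ∫_0^{1} ψ(x) cos(5*pi*x) dx.
Integrating by parts (boundary term plus one more integral), an antiderivative of (-2*x) cos(5*pi*x) is -2*x*sin(5*pi*x)/(5*pi) - 2*cos(5*pi*x)/(25*pi**2); evaluating from 0 to 1: ∫_{0}^{1} (-2*x) cos(5*pi*x) dx = (2/(25*pi**2)) - (-2/(25*pi**2)) = 4/(25*pi**2).
Hence a_5 = 2·(4/(25*pi**2)) = 8/(25*pi**2).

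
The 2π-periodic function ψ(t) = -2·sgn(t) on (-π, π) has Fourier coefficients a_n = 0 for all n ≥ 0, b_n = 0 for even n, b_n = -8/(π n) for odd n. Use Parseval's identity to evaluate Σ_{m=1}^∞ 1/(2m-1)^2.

pi**2/8

Parseval: Σ b_n^2 = (1/π) ∫_{-π}^{π} ψ(t)^2 dt = 8.
Only odd n contribute, with b_n^2 = 64/(π^2 n^2), so Σ_{m≥1} 1/(2m-1)^2 = π^2·(8)/64 = pi**2/8.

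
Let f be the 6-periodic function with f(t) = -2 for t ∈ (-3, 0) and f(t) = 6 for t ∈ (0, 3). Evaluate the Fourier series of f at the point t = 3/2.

f is continuous at t = 3/2 with value 6, so the series converges to 6 there.

6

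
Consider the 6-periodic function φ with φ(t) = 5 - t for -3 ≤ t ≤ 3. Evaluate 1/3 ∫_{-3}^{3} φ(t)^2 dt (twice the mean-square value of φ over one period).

1/3 ∫_{-3}^{3} φ(t)^2 dt = 1/3 · (168) = 56.

56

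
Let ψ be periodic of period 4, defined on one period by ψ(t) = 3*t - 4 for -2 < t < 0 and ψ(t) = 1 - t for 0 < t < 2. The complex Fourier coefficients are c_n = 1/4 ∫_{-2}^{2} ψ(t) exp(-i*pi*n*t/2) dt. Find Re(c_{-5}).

8/(25*pi**2)

Since ψ is real-valued, Re(c_{-5}) = 1/4 ∫_{-2}^{2} ψ(t) cos(-5*pi*t/2) dt = a_{5}/2.
Split the integral at the breakpoints.
Integrating by parts (boundary term plus one more integral), an antiderivative of (3*t - 4) cos(-5*pi*t/2) is 6*t*sin(5*pi*t/2)/(5*pi) - 8*sin(5*pi*t/2)/(5*pi) + 12*cos(5*pi*t/2)/(25*pi**2); evaluating from -2 to 0: ∫_{-2}^{0} (3*t - 4) cos(-5*pi*t/2) dt = (12/(25*pi**2)) - (-12/(25*pi**2)) = 24/(25*pi**2).
Integrating by parts (boundary term plus one more integral), an antiderivative of (1 - t) cos(-5*pi*t/2) is -2*t*sin(5*pi*t/2)/(5*pi) + 2*sin(5*pi*t/2)/(5*pi) - 4*cos(5*pi*t/2)/(25*pi**2); evaluating from 0 to 2: ∫_{0}^{2} (1 - t) cos(-5*pi*t/2) dt = (4/(25*pi**2)) - (-4/(25*pi**2)) = 8/(25*pi**2).
So ∫_{-2}^{2} ψ(t) cos(-5*pi*t/2) dt = 32/(25*pi**2).
Hence Re(c_{-5}) = (1/4)·(32/(25*pi**2)) = 8/(25*pi**2).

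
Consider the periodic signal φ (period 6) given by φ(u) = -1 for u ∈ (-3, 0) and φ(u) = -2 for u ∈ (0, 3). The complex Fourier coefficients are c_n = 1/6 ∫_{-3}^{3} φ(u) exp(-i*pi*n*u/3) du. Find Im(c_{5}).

1/(5*pi)

Since φ is real-valued, Im(c_{5}) = -1/6 ∫_{-3}^{3} φ(u) sin(5*pi*u/3) du = -b_{5}/2.
Split the integral at the breakpoints.
Directly, an antiderivative of (-1) sin(5*pi*u/3) is 3*cos(5*pi*u/3)/(5*pi); evaluating from -3 to 0: ∫_{-3}^{0} (-1) sin(5*pi*u/3) du = (3/(5*pi)) - (-3/(5*pi)) = 6/(5*pi).
Directly, an antiderivative of (-2) sin(5*pi*u/3) is 6*cos(5*pi*u/3)/(5*pi); evaluating from 0 to 3: ∫_{0}^{3} (-2) sin(5*pi*u/3) du = (-6/(5*pi)) - (6/(5*pi)) = -12/(5*pi).
So ∫_{-3}^{3} φ(u) sin(5*pi*u/3) du = -6/(5*pi).
Hence Im(c_{5}) = (-1/6)·(-6/(5*pi)) = 1/(5*pi).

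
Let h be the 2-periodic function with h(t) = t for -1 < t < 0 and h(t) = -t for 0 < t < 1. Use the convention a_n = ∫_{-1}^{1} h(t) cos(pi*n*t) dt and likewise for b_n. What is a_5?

4/(25*pi**2)

a_5 = ∫_{-1}^{1} h(t) cos(5*pi*t) dt.
h is even and cos(5*pi*t) is even, so the integrand is even and a_5 = 2 ∫_0^{1} h(t) cos(5*pi*t) dt.
Integrating by parts (boundary term plus one more integral), an antiderivative of (-t) cos(5*pi*t) is -t*sin(5*pi*t)/(5*pi) - cos(5*pi*t)/(25*pi**2); evaluating from 0 to 1: ∫_{0}^{1} (-t) cos(5*pi*t) dt = (1/(25*pi**2)) - (-1/(25*pi**2)) = 2/(25*pi**2).
Hence a_5 = 2·(2/(25*pi**2)) = 4/(25*pi**2).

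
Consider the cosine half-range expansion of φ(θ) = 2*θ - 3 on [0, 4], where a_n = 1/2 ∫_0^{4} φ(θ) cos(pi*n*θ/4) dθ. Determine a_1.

a_1 = 1/2 ∫_0^{4} (2*θ - 3) cos(pi*θ/4) dθ.
Integrating by parts (boundary term plus one more integral), an antiderivative of (2*θ - 3) cos(pi*θ/4) is 8*θ*sin(pi*θ/4)/pi - 12*sin(pi*θ/4)/pi + 32*cos(pi*θ/4)/pi**2; evaluating from 0 to 4: ∫_{0}^{4} (2*θ - 3) cos(pi*θ/4) dθ = (-32/pi**2) - (32/pi**2) = -64/pi**2.
Hence a_1 = (1/2)·(-64/pi**2) = -32/pi**2.

-32/pi**2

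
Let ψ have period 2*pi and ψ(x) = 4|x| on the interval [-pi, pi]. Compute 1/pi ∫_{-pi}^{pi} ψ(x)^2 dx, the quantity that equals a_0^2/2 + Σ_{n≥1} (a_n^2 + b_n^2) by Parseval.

1/pi ∫_{-pi}^{pi} ψ(x)^2 dx = 1/pi · (32*pi**3/3) = 32*pi**2/3.

32*pi**2/3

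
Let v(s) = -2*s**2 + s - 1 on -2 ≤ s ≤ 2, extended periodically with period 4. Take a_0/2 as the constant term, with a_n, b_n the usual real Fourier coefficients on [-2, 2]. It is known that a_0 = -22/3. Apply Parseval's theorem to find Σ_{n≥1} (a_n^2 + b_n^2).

632/45

Parseval: a_0^2/2 + Σ_{n≥1} (a_n^2+b_n^2) = 1/2 ∫_{-2}^{2} v(s)^2 ds = 614/15.
Subtract a_0^2/2 = 242/9: Σ (a_n^2+b_n^2) = 632/45.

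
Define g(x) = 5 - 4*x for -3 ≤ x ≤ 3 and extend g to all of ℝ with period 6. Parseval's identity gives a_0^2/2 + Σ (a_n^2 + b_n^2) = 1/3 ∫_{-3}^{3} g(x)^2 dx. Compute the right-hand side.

146

1/3 ∫_{-3}^{3} g(x)^2 dx = 1/3 · (438) = 146.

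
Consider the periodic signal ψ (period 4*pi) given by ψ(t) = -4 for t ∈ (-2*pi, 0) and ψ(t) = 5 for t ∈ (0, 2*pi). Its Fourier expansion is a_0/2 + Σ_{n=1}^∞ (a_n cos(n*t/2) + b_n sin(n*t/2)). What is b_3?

b_3 = (1/(2*pi)) ∫_{-2*pi}^{2*pi} ψ(t) sin(3*t/2) dt.
Split the integral at the breakpoints.
Directly, an antiderivative of (-4) sin(3*t/2) is 8*cos(3*t/2)/3; evaluating from -2*pi to 0: ∫_{-2*pi}^{0} (-4) sin(3*t/2) dt = (8/3) - (-8/3) = 16/3.
Directly, an antiderivative of (5) sin(3*t/2) is -10*cos(3*t/2)/3; evaluating from 0 to 2*pi: ∫_{0}^{2*pi} (5) sin(3*t/2) dt = (10/3) - (-10/3) = 20/3.
Summing the pieces and multiplying by (1/(2*pi)) gives b_3 = 6/pi.

6/pi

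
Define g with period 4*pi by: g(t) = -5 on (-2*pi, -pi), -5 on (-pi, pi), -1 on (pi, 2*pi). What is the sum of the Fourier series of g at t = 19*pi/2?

-1

t = 19*pi/2 differs from t = 3*pi/2 by 2 full period(s), and the series is 4*pi-periodic.
g is continuous at t = 3*pi/2 with value -1, so the series converges to -1 there.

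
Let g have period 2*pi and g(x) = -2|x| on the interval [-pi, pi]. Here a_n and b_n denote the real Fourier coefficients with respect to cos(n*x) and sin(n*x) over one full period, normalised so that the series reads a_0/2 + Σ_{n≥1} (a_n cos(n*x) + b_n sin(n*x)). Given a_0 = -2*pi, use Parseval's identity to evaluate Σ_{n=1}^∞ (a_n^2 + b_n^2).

2*pi**2/3

Parseval: a_0^2/2 + Σ_{n≥1} (a_n^2+b_n^2) = 1/pi ∫_{-pi}^{pi} g(x)^2 dx = 8*pi**2/3.
Subtract a_0^2/2 = 2*pi**2: Σ (a_n^2+b_n^2) = 2*pi**2/3.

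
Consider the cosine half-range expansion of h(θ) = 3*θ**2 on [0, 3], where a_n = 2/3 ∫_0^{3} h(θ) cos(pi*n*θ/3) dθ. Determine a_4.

27/(4*pi**2)

a_4 = 2/3 ∫_0^{3} (3*θ**2) cos(4*pi*θ/3) dθ.
Integrating by parts twice (tabular method), an antiderivative of (3*θ**2) cos(4*pi*θ/3) is 9*θ**2*sin(4*pi*θ/3)/(4*pi) + 27*θ*cos(4*pi*θ/3)/(8*pi**2) - 81*sin(4*pi*θ/3)/(32*pi**3); evaluating from 0 to 3: ∫_{0}^{3} (3*θ**2) cos(4*pi*θ/3) dθ = (81/(8*pi**2)) - (0) = 81/(8*pi**2).
Hence a_4 = (2/3)·(81/(8*pi**2)) = 27/(4*pi**2).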